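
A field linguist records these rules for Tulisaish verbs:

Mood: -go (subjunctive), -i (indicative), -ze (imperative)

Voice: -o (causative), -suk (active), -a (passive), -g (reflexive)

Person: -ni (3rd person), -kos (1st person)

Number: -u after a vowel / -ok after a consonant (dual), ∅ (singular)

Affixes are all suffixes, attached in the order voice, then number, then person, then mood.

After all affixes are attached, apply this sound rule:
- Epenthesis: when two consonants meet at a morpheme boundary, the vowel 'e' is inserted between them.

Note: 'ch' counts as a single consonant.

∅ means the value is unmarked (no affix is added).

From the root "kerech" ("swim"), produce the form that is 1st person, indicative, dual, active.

kerechesukokekosi

Attach voice active -suk → kerechsuk.
Attach number dual -ok (after consonant 'k') → kerechsukok.
Attach person 1st person -kos → kerechsukokkos.
Attach mood indicative -i → kerechsukokkosi.
Apply epenthesis: kerechsukokkosi → kerechesukokekosi.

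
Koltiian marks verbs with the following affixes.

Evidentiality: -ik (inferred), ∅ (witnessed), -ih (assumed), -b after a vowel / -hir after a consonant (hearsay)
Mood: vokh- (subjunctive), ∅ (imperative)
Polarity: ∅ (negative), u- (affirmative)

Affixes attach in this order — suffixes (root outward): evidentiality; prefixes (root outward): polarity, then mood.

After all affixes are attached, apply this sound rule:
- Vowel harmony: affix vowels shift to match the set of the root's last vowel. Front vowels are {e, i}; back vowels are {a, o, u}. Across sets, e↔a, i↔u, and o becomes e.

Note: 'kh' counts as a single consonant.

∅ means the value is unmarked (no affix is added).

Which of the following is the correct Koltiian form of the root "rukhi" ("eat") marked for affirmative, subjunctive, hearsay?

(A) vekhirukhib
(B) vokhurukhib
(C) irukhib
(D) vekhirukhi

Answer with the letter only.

Attach evidentiality hearsay -b (after vowel 'i') → rukhib.
Attach polarity affirmative u- → urukhib.
Attach mood subjunctive vokh- → vokhurukhib.
Apply vowel harmony: vokhurukhib → vekhirukhib.
So the correct form is vekhirukhib, option (A).
(C) irukhib is wrong: it uses imperative instead of subjunctive for mood.
(B) vokhurukhib is wrong: it fails to apply the sound rule(s).
(D) vekhirukhi is wrong: it uses witnessed instead of hearsay for evidentiality.

A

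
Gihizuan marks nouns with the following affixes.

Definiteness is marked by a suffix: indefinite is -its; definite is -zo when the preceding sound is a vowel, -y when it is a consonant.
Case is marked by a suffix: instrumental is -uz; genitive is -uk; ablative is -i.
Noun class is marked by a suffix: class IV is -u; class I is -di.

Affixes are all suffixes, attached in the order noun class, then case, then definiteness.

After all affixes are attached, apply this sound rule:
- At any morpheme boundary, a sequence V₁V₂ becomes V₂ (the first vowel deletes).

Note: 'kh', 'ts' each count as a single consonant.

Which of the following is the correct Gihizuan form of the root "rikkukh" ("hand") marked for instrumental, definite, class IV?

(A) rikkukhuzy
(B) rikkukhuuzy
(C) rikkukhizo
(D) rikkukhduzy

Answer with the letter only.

A

Attach noun class class IV -u → rikkukhu.
Attach case instrumental -uz → rikkukhuuz.
Attach definiteness definite -y (after consonant 'z') → rikkukhuuzy.
Apply vowel deletion: rikkukhuuzy → rikkukhuzy.
So the correct form is rikkukhuzy, option (A).
(B) rikkukhuuzy is wrong: it fails to apply the sound rule(s).
(D) rikkukhduzy is wrong: it uses class I instead of class IV for noun class.
(C) rikkukhizo is wrong: it uses ablative instead of instrumental for case.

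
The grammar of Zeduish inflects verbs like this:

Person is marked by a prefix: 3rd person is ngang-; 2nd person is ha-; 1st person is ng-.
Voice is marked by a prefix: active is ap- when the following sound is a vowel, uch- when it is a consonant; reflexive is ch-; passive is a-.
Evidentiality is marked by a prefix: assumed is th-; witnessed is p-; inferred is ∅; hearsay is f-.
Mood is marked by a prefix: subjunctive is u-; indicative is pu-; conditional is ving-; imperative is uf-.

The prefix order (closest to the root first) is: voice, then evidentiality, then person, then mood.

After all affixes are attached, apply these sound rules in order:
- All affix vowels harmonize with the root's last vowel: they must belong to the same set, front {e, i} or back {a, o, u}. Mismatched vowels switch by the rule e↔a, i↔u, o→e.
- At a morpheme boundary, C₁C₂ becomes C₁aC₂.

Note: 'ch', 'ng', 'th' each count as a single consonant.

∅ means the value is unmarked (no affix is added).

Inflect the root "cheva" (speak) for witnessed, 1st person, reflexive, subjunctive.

ungapachacheva

Attach voice reflexive ch- → chcheva.
Attach evidentiality witnessed p- → pchcheva.
Attach person 1st person ng- → ngpchcheva.
Attach mood subjunctive u- → ungpchcheva.
Vowel harmony: no change.
Apply epenthesis: ungpchcheva → ungapachacheva.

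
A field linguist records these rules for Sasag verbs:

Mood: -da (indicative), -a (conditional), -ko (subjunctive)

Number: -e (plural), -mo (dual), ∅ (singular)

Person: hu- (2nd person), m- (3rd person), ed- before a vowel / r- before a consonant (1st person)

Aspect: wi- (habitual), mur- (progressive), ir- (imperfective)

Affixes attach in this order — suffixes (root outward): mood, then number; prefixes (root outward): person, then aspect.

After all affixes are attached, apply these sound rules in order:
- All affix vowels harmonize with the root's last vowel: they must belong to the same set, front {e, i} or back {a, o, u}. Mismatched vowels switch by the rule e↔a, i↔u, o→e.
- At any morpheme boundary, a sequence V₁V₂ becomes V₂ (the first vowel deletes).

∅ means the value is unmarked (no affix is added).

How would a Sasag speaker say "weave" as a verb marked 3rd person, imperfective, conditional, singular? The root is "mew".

irmmewe

Attach person 3rd person m- → mmew.
Attach mood conditional -a → mmewa.
number = singular: zero marking, form stays mmewa.
Attach aspect imperfective ir- → irmmewa.
Apply vowel harmony: irmmewa → irmmewe.
Vowel deletion: no change.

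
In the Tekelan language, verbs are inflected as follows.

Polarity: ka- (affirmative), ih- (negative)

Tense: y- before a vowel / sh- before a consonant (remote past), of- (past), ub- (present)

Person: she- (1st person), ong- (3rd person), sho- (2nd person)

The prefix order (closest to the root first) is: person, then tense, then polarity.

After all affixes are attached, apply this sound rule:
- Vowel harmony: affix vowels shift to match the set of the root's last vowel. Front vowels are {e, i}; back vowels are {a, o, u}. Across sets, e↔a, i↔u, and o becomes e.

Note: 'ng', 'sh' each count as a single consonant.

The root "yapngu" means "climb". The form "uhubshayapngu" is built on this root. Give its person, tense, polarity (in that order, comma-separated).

Segment: ih-ub-she-yapngu.
person: she- → 1st person.
tense: ub- → present.
polarity: ih- → negative.

1st person, present, negative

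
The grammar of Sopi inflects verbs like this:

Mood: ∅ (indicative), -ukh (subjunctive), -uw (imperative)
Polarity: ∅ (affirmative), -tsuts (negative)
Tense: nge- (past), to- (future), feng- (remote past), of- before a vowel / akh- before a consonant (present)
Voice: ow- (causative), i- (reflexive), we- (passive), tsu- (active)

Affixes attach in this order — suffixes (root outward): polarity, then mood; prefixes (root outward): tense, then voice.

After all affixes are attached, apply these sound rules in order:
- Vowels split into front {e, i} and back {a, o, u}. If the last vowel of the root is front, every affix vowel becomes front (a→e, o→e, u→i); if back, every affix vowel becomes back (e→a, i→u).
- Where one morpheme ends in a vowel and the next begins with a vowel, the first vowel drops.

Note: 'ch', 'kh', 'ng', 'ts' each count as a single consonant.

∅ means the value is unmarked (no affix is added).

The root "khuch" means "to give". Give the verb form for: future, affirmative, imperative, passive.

Attach tense future to- → tokhuch.
Attach voice passive we- → wetokhuch.
polarity = affirmative: zero marking, form stays wetokhuch.
Attach mood imperative -uw → wetokhuchuw.
Apply vowel harmony: wetokhuchuw → watokhuchuw.
Vowel deletion: no change.

watokhuchuw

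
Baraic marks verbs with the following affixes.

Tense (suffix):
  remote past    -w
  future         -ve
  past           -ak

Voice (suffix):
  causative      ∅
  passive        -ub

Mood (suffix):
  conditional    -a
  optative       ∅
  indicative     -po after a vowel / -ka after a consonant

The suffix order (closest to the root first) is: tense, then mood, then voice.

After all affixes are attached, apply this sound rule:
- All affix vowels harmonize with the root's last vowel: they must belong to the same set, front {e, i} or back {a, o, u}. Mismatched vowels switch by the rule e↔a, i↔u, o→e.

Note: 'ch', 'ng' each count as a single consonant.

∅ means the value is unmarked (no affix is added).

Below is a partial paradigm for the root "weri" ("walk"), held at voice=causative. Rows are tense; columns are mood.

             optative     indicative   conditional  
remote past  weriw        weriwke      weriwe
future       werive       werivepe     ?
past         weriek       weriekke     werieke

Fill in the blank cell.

Attach tense future -ve → werive.
Attach mood conditional -a → werivea.
voice = causative: zero marking, form stays werivea.
Apply vowel harmony: werivea → werivee.

werivee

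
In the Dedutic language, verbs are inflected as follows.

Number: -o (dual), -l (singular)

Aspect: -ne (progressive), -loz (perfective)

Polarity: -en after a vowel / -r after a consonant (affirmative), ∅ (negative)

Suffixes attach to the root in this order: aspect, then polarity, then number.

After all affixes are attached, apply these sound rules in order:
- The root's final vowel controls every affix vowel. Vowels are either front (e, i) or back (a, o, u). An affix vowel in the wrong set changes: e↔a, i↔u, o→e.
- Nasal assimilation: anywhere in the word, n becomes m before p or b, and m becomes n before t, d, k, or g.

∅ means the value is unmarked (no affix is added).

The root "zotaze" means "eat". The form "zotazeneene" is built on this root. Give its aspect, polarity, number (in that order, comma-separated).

Segment: zotaze-ne-en-o.
aspect: -ne → progressive.
polarity: -en/r → affirmative.
number: -o → dual.

progressive, affirmative, dual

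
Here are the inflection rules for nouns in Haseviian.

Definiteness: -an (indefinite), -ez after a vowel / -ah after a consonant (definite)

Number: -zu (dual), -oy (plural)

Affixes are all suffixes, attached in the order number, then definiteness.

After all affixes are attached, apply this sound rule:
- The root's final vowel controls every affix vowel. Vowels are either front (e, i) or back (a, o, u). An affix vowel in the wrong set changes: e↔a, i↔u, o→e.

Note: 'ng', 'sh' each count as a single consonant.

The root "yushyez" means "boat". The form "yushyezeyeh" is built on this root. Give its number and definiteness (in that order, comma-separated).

Segment: yushyez-oy-ah.
number: -oy → plural.
definiteness: -ez/ah → definite.

plural, definite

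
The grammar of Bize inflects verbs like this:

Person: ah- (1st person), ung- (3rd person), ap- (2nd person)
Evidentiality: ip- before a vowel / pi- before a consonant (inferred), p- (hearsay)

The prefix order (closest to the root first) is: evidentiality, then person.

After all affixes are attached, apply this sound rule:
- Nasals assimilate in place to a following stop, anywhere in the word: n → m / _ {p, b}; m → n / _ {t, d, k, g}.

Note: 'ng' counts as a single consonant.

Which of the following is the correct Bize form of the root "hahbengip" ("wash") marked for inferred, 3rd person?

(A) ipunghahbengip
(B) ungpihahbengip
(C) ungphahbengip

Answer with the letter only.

B

Attach evidentiality inferred pi- (before consonant 'h') → pihahbengip.
Attach person 3rd person ung- → ungpihahbengip.
Nasal assimilation: no change.
So the correct form is ungpihahbengip, option (B).
(A) ipunghahbengip is wrong: it has the affixes in the wrong order.
(C) ungphahbengip is wrong: it uses hearsay instead of inferred for evidentiality.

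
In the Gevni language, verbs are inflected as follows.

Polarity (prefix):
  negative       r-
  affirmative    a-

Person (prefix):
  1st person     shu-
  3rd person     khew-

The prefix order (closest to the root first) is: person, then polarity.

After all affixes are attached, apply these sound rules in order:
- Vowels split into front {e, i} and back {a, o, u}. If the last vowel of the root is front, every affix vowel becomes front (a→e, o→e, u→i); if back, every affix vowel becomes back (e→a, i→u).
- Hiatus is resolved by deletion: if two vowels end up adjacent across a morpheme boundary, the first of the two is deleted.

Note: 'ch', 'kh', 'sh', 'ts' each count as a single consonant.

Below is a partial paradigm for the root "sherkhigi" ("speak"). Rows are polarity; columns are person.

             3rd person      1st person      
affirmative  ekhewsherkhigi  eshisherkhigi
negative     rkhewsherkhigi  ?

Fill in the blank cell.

Attach person 1st person shu- → shusherkhigi.
Attach polarity negative r- → rshusherkhigi.
Apply vowel harmony: rshusherkhigi → rshisherkhigi.
Vowel deletion: no change.

rshisherkhigi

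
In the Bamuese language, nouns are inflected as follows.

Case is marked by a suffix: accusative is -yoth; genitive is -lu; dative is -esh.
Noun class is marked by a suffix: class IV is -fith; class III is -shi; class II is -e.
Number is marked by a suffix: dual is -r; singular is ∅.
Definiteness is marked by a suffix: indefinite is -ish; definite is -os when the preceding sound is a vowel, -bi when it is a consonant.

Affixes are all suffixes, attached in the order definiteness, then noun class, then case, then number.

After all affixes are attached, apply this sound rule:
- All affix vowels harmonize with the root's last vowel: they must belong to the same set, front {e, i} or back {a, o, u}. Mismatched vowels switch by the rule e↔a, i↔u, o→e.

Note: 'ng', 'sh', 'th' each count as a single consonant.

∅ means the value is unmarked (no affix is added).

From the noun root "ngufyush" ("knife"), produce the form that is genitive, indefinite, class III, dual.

ngufyushushshulur

Attach definiteness indefinite -ish → ngufyushish.
Attach noun class class III -shi → ngufyushishshi.
Attach case genitive -lu → ngufyushishshilu.
Attach number dual -r → ngufyushishshilur.
Apply vowel harmony: ngufyushishshilur → ngufyushushshulur.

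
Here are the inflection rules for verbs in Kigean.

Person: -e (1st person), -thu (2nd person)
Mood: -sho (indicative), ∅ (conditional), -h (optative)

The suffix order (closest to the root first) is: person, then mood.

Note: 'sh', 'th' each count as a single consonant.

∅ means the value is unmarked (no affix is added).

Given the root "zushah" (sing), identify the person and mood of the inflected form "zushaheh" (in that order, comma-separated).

1st person, optative

Segment: zushah-e-h.
person: -e → 1st person.
mood: -h → optative.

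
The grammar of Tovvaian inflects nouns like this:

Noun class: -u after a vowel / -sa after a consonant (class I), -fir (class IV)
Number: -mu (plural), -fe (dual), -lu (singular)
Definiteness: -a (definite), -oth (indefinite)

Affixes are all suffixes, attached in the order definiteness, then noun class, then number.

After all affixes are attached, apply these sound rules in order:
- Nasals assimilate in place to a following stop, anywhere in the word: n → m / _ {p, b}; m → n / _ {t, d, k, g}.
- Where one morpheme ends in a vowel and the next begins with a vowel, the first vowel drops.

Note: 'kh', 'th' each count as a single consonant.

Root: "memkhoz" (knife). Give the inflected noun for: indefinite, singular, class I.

Attach definiteness indefinite -oth → memkhozoth.
Attach noun class class I -sa (after consonant 'th') → memkhozothsa.
Attach number singular -lu → memkhozothsalu.
Nasal assimilation: no change.
Vowel deletion: no change.

memkhozothsalu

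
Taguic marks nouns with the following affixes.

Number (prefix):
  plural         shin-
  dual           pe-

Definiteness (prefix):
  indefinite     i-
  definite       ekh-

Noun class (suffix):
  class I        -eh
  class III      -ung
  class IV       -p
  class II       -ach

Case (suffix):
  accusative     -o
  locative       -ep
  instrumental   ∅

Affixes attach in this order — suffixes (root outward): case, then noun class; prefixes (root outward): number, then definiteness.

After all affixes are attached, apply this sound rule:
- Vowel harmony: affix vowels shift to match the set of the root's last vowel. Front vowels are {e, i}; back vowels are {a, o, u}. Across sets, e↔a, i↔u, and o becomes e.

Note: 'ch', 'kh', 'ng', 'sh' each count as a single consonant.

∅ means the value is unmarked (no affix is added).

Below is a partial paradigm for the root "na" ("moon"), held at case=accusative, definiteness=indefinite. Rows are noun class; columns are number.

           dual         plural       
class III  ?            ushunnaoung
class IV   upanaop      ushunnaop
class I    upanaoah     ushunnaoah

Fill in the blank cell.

upanaoung

Attach case accusative -o → nao.
Attach noun class class III -ung → naoung.
Attach number dual pe- → penaoung.
Attach definiteness indefinite i- → ipenaoung.
Apply vowel harmony: ipenaoung → upanaoung.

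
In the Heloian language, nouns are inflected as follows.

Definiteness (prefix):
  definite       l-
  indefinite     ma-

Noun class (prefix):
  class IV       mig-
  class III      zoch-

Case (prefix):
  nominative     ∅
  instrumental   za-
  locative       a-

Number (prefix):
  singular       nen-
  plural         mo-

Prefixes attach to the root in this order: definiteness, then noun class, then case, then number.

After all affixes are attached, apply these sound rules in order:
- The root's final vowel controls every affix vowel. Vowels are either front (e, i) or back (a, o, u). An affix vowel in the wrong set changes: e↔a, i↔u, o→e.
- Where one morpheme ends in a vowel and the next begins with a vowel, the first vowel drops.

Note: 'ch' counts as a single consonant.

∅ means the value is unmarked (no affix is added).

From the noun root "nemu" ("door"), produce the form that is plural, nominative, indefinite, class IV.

Attach definiteness indefinite ma- → manemu.
Attach noun class class IV mig- → migmanemu.
case = nominative: zero marking, form stays migmanemu.
Attach number plural mo- → momigmanemu.
Apply vowel harmony: momigmanemu → momugmanemu.
Vowel deletion: no change.

momugmanemu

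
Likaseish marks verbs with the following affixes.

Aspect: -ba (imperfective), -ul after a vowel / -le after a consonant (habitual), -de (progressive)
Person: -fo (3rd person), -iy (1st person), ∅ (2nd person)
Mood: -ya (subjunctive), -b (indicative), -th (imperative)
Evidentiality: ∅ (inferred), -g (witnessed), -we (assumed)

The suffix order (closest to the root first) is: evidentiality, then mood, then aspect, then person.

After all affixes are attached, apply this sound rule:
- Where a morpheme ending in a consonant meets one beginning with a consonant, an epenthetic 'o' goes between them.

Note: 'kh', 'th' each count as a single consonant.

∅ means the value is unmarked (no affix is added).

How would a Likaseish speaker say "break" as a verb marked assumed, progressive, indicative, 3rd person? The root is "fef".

Attach evidentiality assumed -we → fefwe.
Attach mood indicative -b → fefweb.
Attach aspect progressive -de → fefwebde.
Attach person 3rd person -fo → fefwebdefo.
Apply epenthesis: fefwebdefo → fefowebodefo.

fefowebodefo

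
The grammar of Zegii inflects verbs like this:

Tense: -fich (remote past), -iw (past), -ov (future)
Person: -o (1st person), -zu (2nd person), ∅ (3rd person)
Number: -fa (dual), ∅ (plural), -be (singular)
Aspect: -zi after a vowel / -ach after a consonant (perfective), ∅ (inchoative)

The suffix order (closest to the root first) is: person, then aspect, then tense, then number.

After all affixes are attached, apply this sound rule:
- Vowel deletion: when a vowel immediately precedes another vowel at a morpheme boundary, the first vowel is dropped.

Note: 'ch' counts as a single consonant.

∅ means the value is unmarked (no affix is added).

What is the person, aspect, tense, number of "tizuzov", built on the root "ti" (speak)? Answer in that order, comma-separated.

2nd person, perfective, future, plural

Segment: ti-zu-zi-ov.
person: -zu → 2nd person.
aspect: -zi/ach → perfective.
tense: -ov → future.
number: ∅ → plural.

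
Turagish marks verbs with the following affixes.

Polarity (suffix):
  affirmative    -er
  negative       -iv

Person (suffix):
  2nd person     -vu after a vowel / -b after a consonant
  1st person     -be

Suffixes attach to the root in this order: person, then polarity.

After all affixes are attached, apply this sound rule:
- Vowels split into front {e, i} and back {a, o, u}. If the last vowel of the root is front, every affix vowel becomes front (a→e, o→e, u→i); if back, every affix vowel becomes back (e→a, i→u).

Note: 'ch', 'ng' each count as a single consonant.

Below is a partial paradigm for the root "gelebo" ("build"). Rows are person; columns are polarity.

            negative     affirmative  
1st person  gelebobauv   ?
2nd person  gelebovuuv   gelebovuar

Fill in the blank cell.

gelebobaar

Attach person 1st person -be → gelebobe.
Attach polarity affirmative -er → gelebobeer.
Apply vowel harmony: gelebobeer → gelebobaar.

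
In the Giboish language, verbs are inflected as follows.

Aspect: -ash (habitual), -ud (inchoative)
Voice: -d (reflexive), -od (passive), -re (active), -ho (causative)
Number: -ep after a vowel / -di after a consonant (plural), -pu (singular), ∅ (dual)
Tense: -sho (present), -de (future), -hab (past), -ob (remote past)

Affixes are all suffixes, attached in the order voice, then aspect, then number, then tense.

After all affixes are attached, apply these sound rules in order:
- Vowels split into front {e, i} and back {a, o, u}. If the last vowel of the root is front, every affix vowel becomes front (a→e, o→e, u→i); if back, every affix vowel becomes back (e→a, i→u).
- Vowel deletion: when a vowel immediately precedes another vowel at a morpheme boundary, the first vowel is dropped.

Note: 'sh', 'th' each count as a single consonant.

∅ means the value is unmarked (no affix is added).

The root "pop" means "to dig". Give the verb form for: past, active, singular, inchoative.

Attach voice active -re → popre.
Attach aspect inchoative -ud → popreud.
Attach number singular -pu → popreudpu.
Attach tense past -hab → popreudpuhab.
Apply vowel harmony: popreudpuhab → popraudpuhab.
Apply vowel deletion: popraudpuhab → poprudpuhab.

poprudpuhab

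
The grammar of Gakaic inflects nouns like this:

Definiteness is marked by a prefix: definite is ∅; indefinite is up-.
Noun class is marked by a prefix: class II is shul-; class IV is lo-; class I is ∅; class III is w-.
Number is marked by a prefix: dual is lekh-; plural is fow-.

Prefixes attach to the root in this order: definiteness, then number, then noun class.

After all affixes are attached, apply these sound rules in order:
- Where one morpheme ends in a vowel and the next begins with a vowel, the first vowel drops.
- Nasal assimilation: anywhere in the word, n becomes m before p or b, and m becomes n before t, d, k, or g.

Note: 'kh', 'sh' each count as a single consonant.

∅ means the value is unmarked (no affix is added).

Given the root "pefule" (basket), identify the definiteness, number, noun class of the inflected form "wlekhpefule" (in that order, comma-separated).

Segment: w-lekh-pefule.
definiteness: ∅ → definite.
number: lekh- → dual.
noun class: w- → class III.

definite, dual, class III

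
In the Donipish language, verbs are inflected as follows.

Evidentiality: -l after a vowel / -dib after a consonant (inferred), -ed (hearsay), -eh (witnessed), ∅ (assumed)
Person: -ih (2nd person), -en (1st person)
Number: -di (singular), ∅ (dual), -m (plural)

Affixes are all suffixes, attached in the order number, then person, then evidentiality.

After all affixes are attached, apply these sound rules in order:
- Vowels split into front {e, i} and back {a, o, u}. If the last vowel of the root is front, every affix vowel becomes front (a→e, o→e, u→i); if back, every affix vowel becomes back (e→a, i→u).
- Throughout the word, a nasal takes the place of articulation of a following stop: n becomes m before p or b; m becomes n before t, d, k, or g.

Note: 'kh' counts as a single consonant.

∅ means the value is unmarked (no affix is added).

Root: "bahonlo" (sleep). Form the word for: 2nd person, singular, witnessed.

bahonloduuhah

Attach number singular -di → bahonlodi.
Attach person 2nd person -ih → bahonlodiih.
Attach evidentiality witnessed -eh → bahonlodiiheh.
Apply vowel harmony: bahonlodiiheh → bahonloduuhah.
Nasal assimilation: no change.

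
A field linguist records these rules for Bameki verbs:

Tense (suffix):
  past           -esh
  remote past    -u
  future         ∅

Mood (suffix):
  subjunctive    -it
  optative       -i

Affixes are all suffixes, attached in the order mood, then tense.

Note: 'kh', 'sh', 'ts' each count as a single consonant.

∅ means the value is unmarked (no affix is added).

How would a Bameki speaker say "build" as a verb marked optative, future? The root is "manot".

Attach mood optative -i → manoti.
tense = future: zero marking, form stays manoti.

manoti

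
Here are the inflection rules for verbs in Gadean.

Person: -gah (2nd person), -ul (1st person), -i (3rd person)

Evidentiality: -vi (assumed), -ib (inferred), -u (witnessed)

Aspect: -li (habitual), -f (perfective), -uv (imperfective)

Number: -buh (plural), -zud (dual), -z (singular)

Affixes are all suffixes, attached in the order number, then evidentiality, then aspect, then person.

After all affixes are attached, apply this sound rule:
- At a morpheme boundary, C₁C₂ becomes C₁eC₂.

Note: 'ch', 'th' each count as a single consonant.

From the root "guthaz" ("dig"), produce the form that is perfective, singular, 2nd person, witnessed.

Attach number singular -z → guthazz.
Attach evidentiality witnessed -u → guthazzu.
Attach aspect perfective -f → guthazzuf.
Attach person 2nd person -gah → guthazzufgah.
Apply epenthesis: guthazzufgah → guthazezufegah.

guthazezufegah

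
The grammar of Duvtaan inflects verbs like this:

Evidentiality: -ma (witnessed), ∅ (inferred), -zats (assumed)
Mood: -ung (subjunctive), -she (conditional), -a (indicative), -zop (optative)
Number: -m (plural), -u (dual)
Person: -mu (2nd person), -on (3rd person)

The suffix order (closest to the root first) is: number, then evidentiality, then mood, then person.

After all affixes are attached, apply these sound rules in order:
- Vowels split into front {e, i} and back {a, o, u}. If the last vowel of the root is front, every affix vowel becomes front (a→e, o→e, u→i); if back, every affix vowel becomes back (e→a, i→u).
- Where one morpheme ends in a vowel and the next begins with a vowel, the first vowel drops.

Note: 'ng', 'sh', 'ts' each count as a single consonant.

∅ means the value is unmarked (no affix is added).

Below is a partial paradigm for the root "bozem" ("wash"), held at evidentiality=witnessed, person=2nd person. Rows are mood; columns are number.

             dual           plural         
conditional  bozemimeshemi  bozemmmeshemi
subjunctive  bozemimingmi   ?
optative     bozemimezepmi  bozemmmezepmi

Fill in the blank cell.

Attach number plural -m → bozemm.
Attach evidentiality witnessed -ma → bozemmma.
Attach mood subjunctive -ung → bozemmmaung.
Attach person 2nd person -mu → bozemmmaungmu.
Apply vowel harmony: bozemmmaungmu → bozemmmeingmi.
Apply vowel deletion: bozemmmeingmi → bozemmmingmi.

bozemmmingmi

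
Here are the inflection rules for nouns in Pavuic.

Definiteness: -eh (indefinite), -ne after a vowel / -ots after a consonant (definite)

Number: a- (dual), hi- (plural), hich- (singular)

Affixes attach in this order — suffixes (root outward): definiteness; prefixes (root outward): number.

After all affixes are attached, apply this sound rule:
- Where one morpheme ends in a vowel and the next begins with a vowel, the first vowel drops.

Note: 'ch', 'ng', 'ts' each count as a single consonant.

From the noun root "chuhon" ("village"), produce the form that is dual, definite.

achuhonots

Attach definiteness definite -ots (after consonant 'n') → chuhonots.
Attach number dual a- → achuhonots.
Vowel deletion: no change.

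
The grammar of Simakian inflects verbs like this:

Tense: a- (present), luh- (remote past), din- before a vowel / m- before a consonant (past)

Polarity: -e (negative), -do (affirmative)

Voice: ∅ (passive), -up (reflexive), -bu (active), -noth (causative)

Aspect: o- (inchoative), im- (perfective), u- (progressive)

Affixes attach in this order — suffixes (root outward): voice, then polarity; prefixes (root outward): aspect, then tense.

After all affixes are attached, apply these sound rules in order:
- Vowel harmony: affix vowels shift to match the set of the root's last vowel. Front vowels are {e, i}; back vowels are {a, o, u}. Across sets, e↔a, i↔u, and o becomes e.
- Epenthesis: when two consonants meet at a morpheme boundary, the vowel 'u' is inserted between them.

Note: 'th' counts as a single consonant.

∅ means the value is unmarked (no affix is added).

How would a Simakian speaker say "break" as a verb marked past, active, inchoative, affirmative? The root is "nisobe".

Attach voice active -bu → nisobebu.
Attach polarity affirmative -do → nisobebudo.
Attach aspect inchoative o- → onisobebudo.
Attach tense past din- (before vowel 'o') → dinonisobebudo.
Apply vowel harmony: dinonisobebudo → dinenisobebide.
Epenthesis: no change.

dinenisobebide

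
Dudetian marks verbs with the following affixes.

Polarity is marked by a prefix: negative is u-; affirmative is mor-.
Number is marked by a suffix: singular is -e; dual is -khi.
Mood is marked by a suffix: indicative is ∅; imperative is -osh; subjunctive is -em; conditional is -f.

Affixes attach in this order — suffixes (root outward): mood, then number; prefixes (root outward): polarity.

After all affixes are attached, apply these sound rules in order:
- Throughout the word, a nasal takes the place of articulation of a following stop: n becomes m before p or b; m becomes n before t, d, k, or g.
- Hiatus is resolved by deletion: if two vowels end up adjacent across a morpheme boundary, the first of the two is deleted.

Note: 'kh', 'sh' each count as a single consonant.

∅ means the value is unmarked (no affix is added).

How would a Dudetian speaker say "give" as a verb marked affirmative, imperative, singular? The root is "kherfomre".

Attach polarity affirmative mor- → morkherfomre.
Attach mood imperative -osh → morkherfomreosh.
Attach number singular -e → morkherfomreoshe.
Nasal assimilation: no change.
Apply vowel deletion: morkherfomreoshe → morkherfomroshe.

morkherfomroshe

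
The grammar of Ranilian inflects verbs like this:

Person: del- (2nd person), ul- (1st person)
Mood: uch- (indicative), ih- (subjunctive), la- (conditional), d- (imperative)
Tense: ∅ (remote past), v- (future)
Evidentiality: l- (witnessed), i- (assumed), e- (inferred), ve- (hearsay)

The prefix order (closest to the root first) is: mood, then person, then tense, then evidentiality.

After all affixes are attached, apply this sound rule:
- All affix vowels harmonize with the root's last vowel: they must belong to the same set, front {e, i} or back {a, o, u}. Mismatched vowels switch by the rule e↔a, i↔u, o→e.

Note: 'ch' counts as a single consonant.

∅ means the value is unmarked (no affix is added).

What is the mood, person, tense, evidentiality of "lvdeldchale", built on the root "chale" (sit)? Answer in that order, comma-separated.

imperative, 2nd person, future, witnessed

Segment: l-v-del-d-chale.
mood: d- → imperative.
person: del- → 2nd person.
tense: v- → future.
evidentiality: l- → witnessed.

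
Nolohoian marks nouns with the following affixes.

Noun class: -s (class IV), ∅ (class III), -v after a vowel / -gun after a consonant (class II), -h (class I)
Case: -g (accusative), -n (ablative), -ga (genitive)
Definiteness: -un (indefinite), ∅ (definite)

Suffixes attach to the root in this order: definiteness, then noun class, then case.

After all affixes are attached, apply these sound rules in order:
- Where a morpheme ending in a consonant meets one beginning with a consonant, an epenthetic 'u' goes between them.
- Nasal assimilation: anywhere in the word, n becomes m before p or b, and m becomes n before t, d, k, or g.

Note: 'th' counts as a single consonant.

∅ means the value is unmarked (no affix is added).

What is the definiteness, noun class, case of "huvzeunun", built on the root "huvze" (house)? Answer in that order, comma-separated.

indefinite, class III, ablative

Segment: huvze-un-n.
definiteness: -un → indefinite.
noun class: ∅ → class III.
case: -n → ablative.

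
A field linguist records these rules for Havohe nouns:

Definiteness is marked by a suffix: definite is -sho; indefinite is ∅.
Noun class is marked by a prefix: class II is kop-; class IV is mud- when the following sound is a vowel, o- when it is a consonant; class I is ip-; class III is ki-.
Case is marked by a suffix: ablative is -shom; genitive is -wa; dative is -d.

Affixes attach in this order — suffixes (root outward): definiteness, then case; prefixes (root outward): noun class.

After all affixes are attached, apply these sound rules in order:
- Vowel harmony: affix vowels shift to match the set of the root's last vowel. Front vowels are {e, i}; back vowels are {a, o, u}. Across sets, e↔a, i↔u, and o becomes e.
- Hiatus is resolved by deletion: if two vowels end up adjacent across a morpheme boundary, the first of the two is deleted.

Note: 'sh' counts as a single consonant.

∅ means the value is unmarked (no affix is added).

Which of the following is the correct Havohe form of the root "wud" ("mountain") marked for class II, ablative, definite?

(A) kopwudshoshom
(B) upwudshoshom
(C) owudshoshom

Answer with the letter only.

Attach definiteness definite -sho → wudsho.
Attach noun class class II kop- → kopwudsho.
Attach case ablative -shom → kopwudshoshom.
Vowel harmony: no change.
Vowel deletion: no change.
So the correct form is kopwudshoshom, option (A).
(B) upwudshoshom is wrong: it uses class I instead of class II for noun class.
(C) owudshoshom is wrong: it uses class IV instead of class II for noun class.

A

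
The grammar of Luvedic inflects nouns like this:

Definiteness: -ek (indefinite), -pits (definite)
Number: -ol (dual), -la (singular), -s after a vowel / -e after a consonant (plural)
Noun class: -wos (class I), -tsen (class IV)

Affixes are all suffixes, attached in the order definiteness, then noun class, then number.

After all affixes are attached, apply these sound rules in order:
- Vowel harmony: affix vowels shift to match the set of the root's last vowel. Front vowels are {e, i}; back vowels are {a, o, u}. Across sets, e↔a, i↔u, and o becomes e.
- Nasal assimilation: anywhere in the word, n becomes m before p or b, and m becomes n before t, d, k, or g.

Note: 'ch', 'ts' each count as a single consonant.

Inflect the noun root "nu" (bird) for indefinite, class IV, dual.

Attach definiteness indefinite -ek → nuek.
Attach noun class class IV -tsen → nuektsen.
Attach number dual -ol → nuektsenol.
Apply vowel harmony: nuektsenol → nuaktsanol.
Nasal assimilation: no change.

nuaktsanol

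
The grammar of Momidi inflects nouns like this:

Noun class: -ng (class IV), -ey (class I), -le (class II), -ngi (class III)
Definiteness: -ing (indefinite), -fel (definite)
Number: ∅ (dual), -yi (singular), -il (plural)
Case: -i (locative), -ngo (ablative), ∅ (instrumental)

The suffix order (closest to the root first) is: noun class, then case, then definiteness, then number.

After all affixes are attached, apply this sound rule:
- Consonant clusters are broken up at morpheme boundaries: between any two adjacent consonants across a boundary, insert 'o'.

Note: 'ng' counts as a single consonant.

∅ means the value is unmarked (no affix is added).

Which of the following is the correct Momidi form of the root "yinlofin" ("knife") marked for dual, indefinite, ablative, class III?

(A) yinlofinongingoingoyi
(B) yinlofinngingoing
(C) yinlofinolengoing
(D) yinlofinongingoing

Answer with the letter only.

D

Attach noun class class III -ngi → yinlofinngi.
Attach case ablative -ngo → yinlofinngingo.
Attach definiteness indefinite -ing → yinlofinngingoing.
number = dual: zero marking, form stays yinlofinngingoing.
Apply epenthesis: yinlofinngingoing → yinlofinongingoing.
So the correct form is yinlofinongingoing, option (D).
(C) yinlofinolengoing is wrong: it uses class II instead of class III for noun class.
(A) yinlofinongingoingoyi is wrong: it uses singular instead of dual for number.
(B) yinlofinngingoing is wrong: it fails to apply the sound rule(s).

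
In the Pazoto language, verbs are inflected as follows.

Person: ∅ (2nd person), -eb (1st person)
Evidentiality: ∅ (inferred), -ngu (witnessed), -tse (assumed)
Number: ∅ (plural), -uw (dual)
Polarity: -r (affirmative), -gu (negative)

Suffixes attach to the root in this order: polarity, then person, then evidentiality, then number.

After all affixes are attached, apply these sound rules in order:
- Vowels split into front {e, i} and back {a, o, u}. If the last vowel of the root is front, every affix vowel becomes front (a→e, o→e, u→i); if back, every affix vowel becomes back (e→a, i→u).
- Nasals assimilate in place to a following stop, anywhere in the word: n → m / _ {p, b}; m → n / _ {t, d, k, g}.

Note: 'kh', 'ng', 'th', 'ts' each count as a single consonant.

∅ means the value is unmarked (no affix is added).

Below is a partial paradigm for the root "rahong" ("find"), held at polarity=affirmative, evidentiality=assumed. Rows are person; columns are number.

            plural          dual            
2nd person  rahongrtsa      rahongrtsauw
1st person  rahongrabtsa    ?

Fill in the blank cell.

rahongrabtsauw

Attach polarity affirmative -r → rahongr.
Attach person 1st person -eb → rahongreb.
Attach evidentiality assumed -tse → rahongrebtse.
Attach number dual -uw → rahongrebtseuw.
Apply vowel harmony: rahongrebtseuw → rahongrabtsauw.
Nasal assimilation: no change.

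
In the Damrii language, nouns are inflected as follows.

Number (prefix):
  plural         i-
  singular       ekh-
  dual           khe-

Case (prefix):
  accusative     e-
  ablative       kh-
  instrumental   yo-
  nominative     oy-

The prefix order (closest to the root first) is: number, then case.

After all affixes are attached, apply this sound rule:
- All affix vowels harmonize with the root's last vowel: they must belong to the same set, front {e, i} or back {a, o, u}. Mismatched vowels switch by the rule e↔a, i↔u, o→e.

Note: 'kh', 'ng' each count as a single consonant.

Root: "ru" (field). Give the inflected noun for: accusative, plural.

Attach number plural i- → iru.
Attach case accusative e- → eiru.
Apply vowel harmony: eiru → auru.

auru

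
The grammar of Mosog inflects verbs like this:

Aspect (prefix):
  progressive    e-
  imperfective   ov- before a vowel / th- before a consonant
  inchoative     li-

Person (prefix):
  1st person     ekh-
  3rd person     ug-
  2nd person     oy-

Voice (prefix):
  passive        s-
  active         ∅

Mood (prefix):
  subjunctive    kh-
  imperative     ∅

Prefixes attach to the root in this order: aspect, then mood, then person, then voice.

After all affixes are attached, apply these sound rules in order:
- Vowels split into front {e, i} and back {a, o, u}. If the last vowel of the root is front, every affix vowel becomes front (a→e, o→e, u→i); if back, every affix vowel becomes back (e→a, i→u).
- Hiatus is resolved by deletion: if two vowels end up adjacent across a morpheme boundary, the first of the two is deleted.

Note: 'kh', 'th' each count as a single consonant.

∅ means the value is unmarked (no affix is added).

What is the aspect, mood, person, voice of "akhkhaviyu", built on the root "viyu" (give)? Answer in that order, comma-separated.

Segment: ekh-kh-e-viyu.
aspect: e- → progressive.
mood: kh- → subjunctive.
person: ekh- → 1st person.
voice: ∅ → active.

progressive, subjunctive, 1st person, active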